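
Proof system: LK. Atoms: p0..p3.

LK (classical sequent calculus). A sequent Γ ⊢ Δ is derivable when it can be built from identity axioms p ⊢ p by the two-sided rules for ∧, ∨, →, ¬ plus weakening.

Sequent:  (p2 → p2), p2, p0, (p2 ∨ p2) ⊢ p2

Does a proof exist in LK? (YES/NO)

Derivation trace:
[∨L] (p2 → p2), p2, p0, (p2 ∨ p2) ⊢ p2
  [WL] p2, (p2 → p2), p0, p2 ⊢ p2
    [WL] p2, (p2 → p2), p0 ⊢ p2
      [→L] p2, (p2 → p2) ⊢ p2
        [Ax] p2 ⊢ p2
        [Ax] p2 ⊢ p2
  [WL] p2, (p2 → p2), p0, p2 ⊢ p2
    [WL] p2, (p2 → p2), p0 ⊢ p2
      [→L] p2, (p2 → p2) ⊢ p2
        [Ax] p2 ⊢ p2
        [Ax] p2 ⊢ p2

Result: YES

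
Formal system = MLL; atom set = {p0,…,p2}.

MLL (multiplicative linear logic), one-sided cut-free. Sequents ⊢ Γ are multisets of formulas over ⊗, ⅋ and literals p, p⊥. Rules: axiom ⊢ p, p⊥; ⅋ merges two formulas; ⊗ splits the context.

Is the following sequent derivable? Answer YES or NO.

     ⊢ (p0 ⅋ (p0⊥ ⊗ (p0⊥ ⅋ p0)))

Derivation (root first):
[⅋]  ⊢ (p0 ⅋ (p0⊥ ⊗ (p0⊥ ⅋ p0)))
  [⊗]  ⊢ p0, (p0⊥ ⊗ (p0⊥ ⅋ p0))
    [Ax]  ⊢ p0, p0⊥
    [⅋]  ⊢ (p0⊥ ⅋ p0)
      [Ax]  ⊢ p0, p0⊥

Result: YES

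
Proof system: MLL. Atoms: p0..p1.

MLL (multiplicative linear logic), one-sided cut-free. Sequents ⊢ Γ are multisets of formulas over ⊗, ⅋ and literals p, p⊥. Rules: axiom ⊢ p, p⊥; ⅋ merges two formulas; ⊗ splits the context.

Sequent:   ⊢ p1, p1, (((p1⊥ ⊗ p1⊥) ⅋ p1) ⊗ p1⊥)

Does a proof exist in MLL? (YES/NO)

Derivation trace:
[⊗]  ⊢ p1, p1, (((p1⊥ ⊗ p1⊥) ⅋ p1) ⊗ p1⊥)
  [⅋]  ⊢ p1, ((p1⊥ ⊗ p1⊥) ⅋ p1)
    [⊗]  ⊢ p1, p1, (p1⊥ ⊗ p1⊥)
      [Ax]  ⊢ p1, p1⊥
      [Ax]  ⊢ p1, p1⊥
  [Ax]  ⊢ p1, p1⊥

Result: YES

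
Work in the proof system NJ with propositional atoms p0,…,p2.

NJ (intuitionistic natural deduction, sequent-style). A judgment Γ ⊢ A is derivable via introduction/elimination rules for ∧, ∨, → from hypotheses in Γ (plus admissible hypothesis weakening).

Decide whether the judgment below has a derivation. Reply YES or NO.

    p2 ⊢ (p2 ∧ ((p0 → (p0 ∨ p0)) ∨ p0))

Derivation trace:
[∧I] p2 ⊢ (p2 ∧ ((p0 → (p0 ∨ p0)) ∨ p0))
  [Ax] p2 ⊢ p2
  [∨I₁]  ⊢ ((p0 → (p0 ∨ p0)) ∨ p0)
    [→I]  ⊢ (p0 → (p0 ∨ p0))
      [∨I₂] p0 ⊢ (p0 ∨ p0)
        [Ax] p0 ⊢ p0

Result: YES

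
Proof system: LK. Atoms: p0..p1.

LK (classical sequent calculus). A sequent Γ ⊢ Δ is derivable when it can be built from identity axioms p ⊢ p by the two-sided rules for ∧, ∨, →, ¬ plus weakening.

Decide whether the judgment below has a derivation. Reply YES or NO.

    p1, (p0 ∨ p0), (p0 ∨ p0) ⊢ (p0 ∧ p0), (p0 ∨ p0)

Derivation trace:
[∨L] p1, (p0 ∨ p0), (p0 ∨ p0) ⊢ (p0 ∧ p0), (p0 ∨ p0)
  [∨R] p0 ⊢ (p0 ∨ p0)
    [WR] p0 ⊢ p0, p0
      [Ax] p0 ⊢ p0
  [∧R] p1, (p0 ∨ p0), p0 ⊢ (p0 ∧ p0)
    [Ax] p0 ⊢ p0
    [WL] (p0 ∨ p0), p1 ⊢ p0
      [∨L] (p0 ∨ p0) ⊢ p0
        [Ax] p0 ⊢ p0
        [Ax] p0 ⊢ p0

Result: YES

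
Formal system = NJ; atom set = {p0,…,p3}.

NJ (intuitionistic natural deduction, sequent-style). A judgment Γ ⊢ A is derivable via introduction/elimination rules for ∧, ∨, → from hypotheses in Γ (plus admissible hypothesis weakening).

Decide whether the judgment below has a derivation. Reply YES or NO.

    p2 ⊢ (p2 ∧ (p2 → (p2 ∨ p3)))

Proof tree:
[∧I] p2 ⊢ (p2 ∧ (p2 → (p2 ∨ p3)))
  [Ax] p2 ⊢ p2
  [→I]  ⊢ (p2 → (p2 ∨ p3))
    [∨I₁] p2 ⊢ (p2 ∨ p3)
      [Ax] p2 ⊢ p2

Result: YES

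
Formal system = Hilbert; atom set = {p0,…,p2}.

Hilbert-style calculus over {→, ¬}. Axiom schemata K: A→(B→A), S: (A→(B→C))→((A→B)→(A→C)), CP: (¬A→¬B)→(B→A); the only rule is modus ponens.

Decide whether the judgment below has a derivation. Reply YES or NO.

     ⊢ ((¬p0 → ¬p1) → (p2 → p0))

Search for a countermodel by truth-table:
  v=000: Γ:[] Δ:[((¬p0 → ¬p1) → (p2 → p0))=T] refutes=False
  v=001: Γ:[] Δ:[((¬p0 → ¬p1) → (p2 → p0))=F] refutes=True  ← countermodel

Result: NO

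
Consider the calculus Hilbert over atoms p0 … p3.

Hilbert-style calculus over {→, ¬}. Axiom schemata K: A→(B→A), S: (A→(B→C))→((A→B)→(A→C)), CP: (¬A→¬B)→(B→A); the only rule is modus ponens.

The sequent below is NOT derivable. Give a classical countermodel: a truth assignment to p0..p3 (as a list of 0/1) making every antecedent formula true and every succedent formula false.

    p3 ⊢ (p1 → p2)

Truth-table refutation:
  v=0000: Γ:[p3=F] Δ:[(p1 → p2)=T] refutes=False
  v=0001: Γ:[p3=T] Δ:[(p1 → p2)=T] refutes=False
  v=0010: Γ:[p3=F] Δ:[(p1 → p2)=T] refutes=False
  v=0011: Γ:[p3=T] Δ:[(p1 → p2)=T] refutes=False
  v=0100: Γ:[p3=F] Δ:[(p1 → p2)=F] refutes=False
  v=0101: Γ:[p3=T] Δ:[(p1 → p2)=F] refutes=True  ← countermodel

Result: [0, 1, 0, 1]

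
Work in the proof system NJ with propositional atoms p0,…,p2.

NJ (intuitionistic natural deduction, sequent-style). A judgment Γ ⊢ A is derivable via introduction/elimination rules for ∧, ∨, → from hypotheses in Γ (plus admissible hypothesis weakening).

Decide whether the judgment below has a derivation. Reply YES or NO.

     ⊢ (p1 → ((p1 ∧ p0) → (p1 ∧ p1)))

Derivation (root first):
[→I]  ⊢ (p1 → ((p1 ∧ p0) → (p1 ∧ p1)))
  [→I] p1 ⊢ ((p1 ∧ p0) → (p1 ∧ p1))
    [∧I] p1, (p1 ∧ p0) ⊢ (p1 ∧ p1)
      [Wk] p1, (p1 ∧ p0) ⊢ p1
        [Ax] p1 ⊢ p1
      [Ax] p1 ⊢ p1

Result: YES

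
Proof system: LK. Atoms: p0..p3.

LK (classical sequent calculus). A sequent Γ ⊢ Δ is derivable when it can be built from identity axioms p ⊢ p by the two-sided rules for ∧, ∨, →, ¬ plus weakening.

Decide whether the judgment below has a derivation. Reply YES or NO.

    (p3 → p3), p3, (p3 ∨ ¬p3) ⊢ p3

Derivation (root first):
[∨L] (p3 → p3), p3, (p3 ∨ ¬p3) ⊢ p3
  [Ax] p3 ⊢ p3
  [¬L] p3, (p3 → p3), ¬p3 ⊢ 
    [→L] p3, (p3 → p3) ⊢ p3
      [Ax] p3 ⊢ p3
      [Ax] p3 ⊢ p3

Result: YES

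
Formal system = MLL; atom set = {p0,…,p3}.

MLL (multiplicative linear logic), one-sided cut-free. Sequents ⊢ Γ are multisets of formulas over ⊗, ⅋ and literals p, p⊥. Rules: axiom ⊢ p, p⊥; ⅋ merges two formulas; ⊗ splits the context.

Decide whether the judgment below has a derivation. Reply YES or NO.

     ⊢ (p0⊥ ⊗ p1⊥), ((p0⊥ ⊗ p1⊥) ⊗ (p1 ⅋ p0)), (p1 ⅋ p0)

Proof tree:
[⅋]  ⊢ (p0⊥ ⊗ p1⊥), ((p0⊥ ⊗ p1⊥) ⊗ (p1 ⅋ p0)), (p1 ⅋ p0)
  [⊗]  ⊢ p0, p1, (p0⊥ ⊗ p1⊥), ((p0⊥ ⊗ p1⊥) ⊗ (p1 ⅋ p0))
    [⊗]  ⊢ p0, p1, (p0⊥ ⊗ p1⊥)
      [Ax]  ⊢ p0, p0⊥
      [Ax]  ⊢ p1, p1⊥
    [⅋]  ⊢ (p0⊥ ⊗ p1⊥), (p1 ⅋ p0)
      [⊗]  ⊢ p0, p1, (p0⊥ ⊗ p1⊥)
        [Ax]  ⊢ p0, p0⊥
        [Ax]  ⊢ p1, p1⊥

Result: YES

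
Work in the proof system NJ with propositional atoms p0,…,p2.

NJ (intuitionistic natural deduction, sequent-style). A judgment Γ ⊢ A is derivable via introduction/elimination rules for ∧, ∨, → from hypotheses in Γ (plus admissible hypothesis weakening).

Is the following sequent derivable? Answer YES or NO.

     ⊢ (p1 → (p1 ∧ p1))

Proof tree:
[→I]  ⊢ (p1 → (p1 ∧ p1))
  [∧I] p1 ⊢ (p1 ∧ p1)
    [Ax] p1 ⊢ p1
    [Ax] p1 ⊢ p1

Result: YES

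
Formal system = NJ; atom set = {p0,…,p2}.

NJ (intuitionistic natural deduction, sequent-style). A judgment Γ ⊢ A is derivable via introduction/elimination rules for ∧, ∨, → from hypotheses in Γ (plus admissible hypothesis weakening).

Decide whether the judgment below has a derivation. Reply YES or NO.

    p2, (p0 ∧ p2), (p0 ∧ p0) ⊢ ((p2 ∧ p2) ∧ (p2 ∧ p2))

Proof tree:
[Wk] p2, (p0 ∧ p2), (p0 ∧ p0) ⊢ ((p2 ∧ p2) ∧ (p2 ∧ p2))
  [∧I] p2, (p0 ∧ p2) ⊢ ((p2 ∧ p2) ∧ (p2 ∧ p2))
    [Wk] p2, p2 ⊢ (p2 ∧ p2)
      [∧I] p2 ⊢ (p2 ∧ p2)
        [Ax] p2 ⊢ p2
        [Ax] p2 ⊢ p2
    [Wk] p2, (p0 ∧ p2) ⊢ (p2 ∧ p2)
      [∧I] p2 ⊢ (p2 ∧ p2)
        [Ax] p2 ⊢ p2
        [Ax] p2 ⊢ p2

Result: YES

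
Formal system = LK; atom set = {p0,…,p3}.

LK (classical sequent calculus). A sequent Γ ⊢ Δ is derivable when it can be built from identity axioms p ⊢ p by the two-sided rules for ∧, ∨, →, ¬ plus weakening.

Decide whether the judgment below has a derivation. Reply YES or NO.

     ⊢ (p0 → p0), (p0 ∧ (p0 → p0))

Proof tree:
[∧R]  ⊢ (p0 → p0), (p0 ∧ (p0 → p0))
  [WR]  ⊢ (p0 → p0), p0
    [→R]  ⊢ (p0 → p0)
      [Ax] p0 ⊢ p0
  [→R]  ⊢ (p0 → p0)
    [Ax] p0 ⊢ p0

Result: YES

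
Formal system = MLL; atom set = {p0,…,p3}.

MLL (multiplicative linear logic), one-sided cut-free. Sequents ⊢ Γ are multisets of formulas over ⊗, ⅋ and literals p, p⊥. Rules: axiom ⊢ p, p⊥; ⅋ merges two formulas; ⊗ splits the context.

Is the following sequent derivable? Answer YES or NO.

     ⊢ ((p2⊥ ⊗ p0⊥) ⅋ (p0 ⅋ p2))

Proof tree:
[⅋]  ⊢ ((p2⊥ ⊗ p0⊥) ⅋ (p0 ⅋ p2))
  [⅋]  ⊢ (p2⊥ ⊗ p0⊥), (p0 ⅋ p2)
    [⊗]  ⊢ p2, p0, (p2⊥ ⊗ p0⊥)
      [Ax]  ⊢ p2, p2⊥
      [Ax]  ⊢ p0, p0⊥

Result: YES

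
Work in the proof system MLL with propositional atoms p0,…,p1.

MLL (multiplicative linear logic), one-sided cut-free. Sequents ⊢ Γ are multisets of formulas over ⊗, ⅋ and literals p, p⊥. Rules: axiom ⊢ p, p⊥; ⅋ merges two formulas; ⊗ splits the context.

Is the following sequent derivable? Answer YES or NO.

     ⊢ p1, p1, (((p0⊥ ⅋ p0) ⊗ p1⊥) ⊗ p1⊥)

Derivation (root first):
[⊗]  ⊢ p1, p1, (((p0⊥ ⅋ p0) ⊗ p1⊥) ⊗ p1⊥)
  [⊗]  ⊢ p1, ((p0⊥ ⅋ p0) ⊗ p1⊥)
    [⅋]  ⊢ (p0⊥ ⅋ p0)
      [Ax]  ⊢ p0, p0⊥
    [Ax]  ⊢ p1, p1⊥
  [Ax]  ⊢ p1, p1⊥

Result: YES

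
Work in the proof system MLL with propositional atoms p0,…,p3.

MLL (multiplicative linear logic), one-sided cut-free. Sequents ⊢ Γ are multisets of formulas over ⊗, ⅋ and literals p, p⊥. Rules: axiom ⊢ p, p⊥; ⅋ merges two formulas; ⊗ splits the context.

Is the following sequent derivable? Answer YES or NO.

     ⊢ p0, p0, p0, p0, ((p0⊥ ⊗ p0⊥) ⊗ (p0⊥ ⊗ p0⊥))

Proof tree:
[⊗]  ⊢ p0, p0, p0, p0, ((p0⊥ ⊗ p0⊥) ⊗ (p0⊥ ⊗ p0⊥))
  [⊗]  ⊢ p0, p0, (p0⊥ ⊗ p0⊥)
    [Ax]  ⊢ p0, p0⊥
    [Ax]  ⊢ p0, p0⊥
  [⊗]  ⊢ p0, p0, (p0⊥ ⊗ p0⊥)
    [Ax]  ⊢ p0, p0⊥
    [Ax]  ⊢ p0, p0⊥

Result: YES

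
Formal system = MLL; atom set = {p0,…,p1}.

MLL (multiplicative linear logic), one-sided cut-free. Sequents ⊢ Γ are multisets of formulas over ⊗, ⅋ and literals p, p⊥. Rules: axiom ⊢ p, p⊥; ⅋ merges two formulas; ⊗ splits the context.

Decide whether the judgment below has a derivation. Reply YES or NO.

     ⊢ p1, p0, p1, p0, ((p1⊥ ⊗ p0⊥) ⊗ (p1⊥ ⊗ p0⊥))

Derivation (root first):
[⊗]  ⊢ p1, p0, p1, p0, ((p1⊥ ⊗ p0⊥) ⊗ (p1⊥ ⊗ p0⊥))
  [⊗]  ⊢ p1, p0, (p1⊥ ⊗ p0⊥)
    [Ax]  ⊢ p1, p1⊥
    [Ax]  ⊢ p0, p0⊥
  [⊗]  ⊢ p1, p0, (p1⊥ ⊗ p0⊥)
    [Ax]  ⊢ p1, p1⊥
    [Ax]  ⊢ p0, p0⊥

Result: YES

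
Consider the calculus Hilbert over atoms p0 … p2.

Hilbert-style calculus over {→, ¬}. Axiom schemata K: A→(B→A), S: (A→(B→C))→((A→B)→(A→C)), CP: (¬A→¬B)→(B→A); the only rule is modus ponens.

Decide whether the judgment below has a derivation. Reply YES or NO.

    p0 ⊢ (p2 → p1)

Enumerate valuations to refute Γ ⊢ Δ:
  v=000: Γ:[p0=F] Δ:[(p2 → p1)=T] refutes=False
  v=001: Γ:[p0=F] Δ:[(p2 → p1)=F] refutes=False
  v=010: Γ:[p0=F] Δ:[(p2 → p1)=T] refutes=False
  v=011: Γ:[p0=F] Δ:[(p2 → p1)=T] refutes=False
  v=100: Γ:[p0=T] Δ:[(p2 → p1)=T] refutes=False
  v=101: Γ:[p0=T] Δ:[(p2 → p1)=F] refutes=True  ← countermodel

Result: NO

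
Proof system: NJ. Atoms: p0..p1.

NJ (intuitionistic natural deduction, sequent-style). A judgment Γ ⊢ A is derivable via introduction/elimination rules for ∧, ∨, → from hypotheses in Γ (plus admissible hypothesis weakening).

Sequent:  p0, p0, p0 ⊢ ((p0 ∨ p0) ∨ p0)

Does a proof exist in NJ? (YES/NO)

Derivation trace:
[∨I₁] p0, p0, p0 ⊢ ((p0 ∨ p0) ∨ p0)
  [∨I₁] p0, p0, p0 ⊢ (p0 ∨ p0)
    [Wk] p0, p0, p0 ⊢ p0
      [Wk] p0, p0 ⊢ p0
        [Ax] p0 ⊢ p0

Result: YES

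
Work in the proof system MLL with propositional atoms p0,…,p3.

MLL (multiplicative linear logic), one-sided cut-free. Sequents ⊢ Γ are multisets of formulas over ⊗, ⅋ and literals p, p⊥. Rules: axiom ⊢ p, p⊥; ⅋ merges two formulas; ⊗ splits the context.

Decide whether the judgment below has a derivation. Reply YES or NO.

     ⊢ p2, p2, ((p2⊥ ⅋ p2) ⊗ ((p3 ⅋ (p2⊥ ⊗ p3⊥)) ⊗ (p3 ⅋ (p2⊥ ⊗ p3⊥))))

Derivation (root first):
[⊗]  ⊢ p2, p2, ((p2⊥ ⅋ p2) ⊗ ((p3 ⅋ (p2⊥ ⊗ p3⊥)) ⊗ (p3 ⅋ (p2⊥ ⊗ p3⊥))))
  [⅋]  ⊢ (p2⊥ ⅋ p2)
    [Ax]  ⊢ p2, p2⊥
  [⊗]  ⊢ p2, p2, ((p3 ⅋ (p2⊥ ⊗ p3⊥)) ⊗ (p3 ⅋ (p2⊥ ⊗ p3⊥)))
    [⅋]  ⊢ p2, (p3 ⅋ (p2⊥ ⊗ p3⊥))
      [⊗]  ⊢ p2, p3, (p2⊥ ⊗ p3⊥)
        [Ax]  ⊢ p2, p2⊥
        [Ax]  ⊢ p3, p3⊥
    [⅋]  ⊢ p2, (p3 ⅋ (p2⊥ ⊗ p3⊥))
      [⊗]  ⊢ p2, p3, (p2⊥ ⊗ p3⊥)
        [Ax]  ⊢ p2, p2⊥
        [Ax]  ⊢ p3, p3⊥

Result: YES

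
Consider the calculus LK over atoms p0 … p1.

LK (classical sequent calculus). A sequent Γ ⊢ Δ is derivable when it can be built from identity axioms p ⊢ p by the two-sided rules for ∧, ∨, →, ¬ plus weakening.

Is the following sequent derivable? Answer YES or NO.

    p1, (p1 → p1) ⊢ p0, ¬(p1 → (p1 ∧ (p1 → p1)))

Enumerate valuations to refute Γ ⊢ Δ:
  v=00: Γ:[p1=F, (p1 → p1)=T] Δ:[p0=F, ¬(p1 → (p1 ∧ (p1 → p1)))=F] refutes=False
  v=01: Γ:[p1=T, (p1 → p1)=T] Δ:[p0=F, ¬(p1 → (p1 ∧ (p1 → p1)))=F] refutes=True  ← countermodel

Result: NO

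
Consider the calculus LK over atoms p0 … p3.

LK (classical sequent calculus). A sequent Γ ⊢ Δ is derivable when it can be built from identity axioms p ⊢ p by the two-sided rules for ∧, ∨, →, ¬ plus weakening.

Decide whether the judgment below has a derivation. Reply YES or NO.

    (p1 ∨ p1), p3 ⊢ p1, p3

Proof tree:
[WR] (p1 ∨ p1), p3 ⊢ p1, p3
  [WL] (p1 ∨ p1), p3 ⊢ p1
    [∨L] (p1 ∨ p1) ⊢ p1
      [Ax] p1 ⊢ p1
      [Ax] p1 ⊢ p1

Result: YES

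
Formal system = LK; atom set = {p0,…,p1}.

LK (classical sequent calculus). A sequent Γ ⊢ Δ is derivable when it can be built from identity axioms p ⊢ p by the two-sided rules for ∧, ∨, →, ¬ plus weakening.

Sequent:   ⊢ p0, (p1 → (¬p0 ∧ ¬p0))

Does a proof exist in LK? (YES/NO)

Derivation (root first):
[→R]  ⊢ p0, (p1 → (¬p0 ∧ ¬p0))
  [∧R] p1 ⊢ p0, (¬p0 ∧ ¬p0)
    [¬R] p1 ⊢ p0, ¬p0
      [WL] p0, p1 ⊢ p0
        [Ax] p0 ⊢ p0
    [¬R] p1 ⊢ p0, ¬p0
      [WL] p0, p1 ⊢ p0
        [Ax] p0 ⊢ p0

Result: YES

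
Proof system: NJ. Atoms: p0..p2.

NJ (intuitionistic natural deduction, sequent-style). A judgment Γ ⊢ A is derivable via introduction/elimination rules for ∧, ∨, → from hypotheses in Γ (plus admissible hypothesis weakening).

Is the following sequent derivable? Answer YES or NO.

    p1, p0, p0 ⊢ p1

Derivation trace:
[Wk] p1, p0, p0 ⊢ p1
  [Wk] p1, p0 ⊢ p1
    [Ax] p1 ⊢ p1

Result: YES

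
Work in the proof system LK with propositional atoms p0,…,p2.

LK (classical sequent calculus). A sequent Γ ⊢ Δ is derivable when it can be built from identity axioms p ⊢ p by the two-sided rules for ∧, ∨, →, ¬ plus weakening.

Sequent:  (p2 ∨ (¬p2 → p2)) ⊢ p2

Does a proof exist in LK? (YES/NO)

Proof tree:
[∨L] (p2 ∨ (¬p2 → p2)) ⊢ p2
  [Ax] p2 ⊢ p2
  [→L] (¬p2 → p2) ⊢ p2
    [¬R]  ⊢ p2, ¬p2
      [Ax] p2 ⊢ p2
    [Ax] p2 ⊢ p2

Result: YES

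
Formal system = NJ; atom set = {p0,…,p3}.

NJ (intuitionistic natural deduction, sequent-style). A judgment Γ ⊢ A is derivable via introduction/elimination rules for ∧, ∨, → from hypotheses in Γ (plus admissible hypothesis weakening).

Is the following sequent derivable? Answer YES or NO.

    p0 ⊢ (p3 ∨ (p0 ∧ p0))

Derivation (root first):
[∨I₂] p0 ⊢ (p3 ∨ (p0 ∧ p0))
  [∧I] p0 ⊢ (p0 ∧ p0)
    [Ax] p0 ⊢ p0
    [Ax] p0 ⊢ p0

Result: YES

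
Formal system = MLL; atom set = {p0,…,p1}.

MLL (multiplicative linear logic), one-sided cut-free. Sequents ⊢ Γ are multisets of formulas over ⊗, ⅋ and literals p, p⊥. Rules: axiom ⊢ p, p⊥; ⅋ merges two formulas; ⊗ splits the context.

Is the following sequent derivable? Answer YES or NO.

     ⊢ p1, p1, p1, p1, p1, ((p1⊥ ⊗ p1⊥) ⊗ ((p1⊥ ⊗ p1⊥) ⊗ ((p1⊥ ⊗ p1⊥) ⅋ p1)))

Derivation (root first):
[⊗]  ⊢ p1, p1, p1, p1, p1, ((p1⊥ ⊗ p1⊥) ⊗ ((p1⊥ ⊗ p1⊥) ⊗ ((p1⊥ ⊗ p1⊥) ⅋ p1)))
  [⊗]  ⊢ p1, p1, (p1⊥ ⊗ p1⊥)
    [Ax]  ⊢ p1, p1⊥
    [Ax]  ⊢ p1, p1⊥
  [⊗]  ⊢ p1, p1, p1, ((p1⊥ ⊗ p1⊥) ⊗ ((p1⊥ ⊗ p1⊥) ⅋ p1))
    [⊗]  ⊢ p1, p1, (p1⊥ ⊗ p1⊥)
      [Ax]  ⊢ p1, p1⊥
      [Ax]  ⊢ p1, p1⊥
    [⅋]  ⊢ p1, ((p1⊥ ⊗ p1⊥) ⅋ p1)
      [⊗]  ⊢ p1, p1, (p1⊥ ⊗ p1⊥)
        [Ax]  ⊢ p1, p1⊥
        [Ax]  ⊢ p1, p1⊥

Result: YES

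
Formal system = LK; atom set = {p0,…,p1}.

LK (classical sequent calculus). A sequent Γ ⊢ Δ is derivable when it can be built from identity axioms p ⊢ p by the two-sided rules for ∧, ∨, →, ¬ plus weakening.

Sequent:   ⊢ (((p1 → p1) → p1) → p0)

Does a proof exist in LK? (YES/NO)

Enumerate valuations to refute Γ ⊢ Δ:
  v=00: Γ:[] Δ:[(((p1 → p1) → p1) → p0)=T] refutes=False
  v=01: Γ:[] Δ:[(((p1 → p1) → p1) → p0)=F] refutes=True  ← countermodel

Result: NO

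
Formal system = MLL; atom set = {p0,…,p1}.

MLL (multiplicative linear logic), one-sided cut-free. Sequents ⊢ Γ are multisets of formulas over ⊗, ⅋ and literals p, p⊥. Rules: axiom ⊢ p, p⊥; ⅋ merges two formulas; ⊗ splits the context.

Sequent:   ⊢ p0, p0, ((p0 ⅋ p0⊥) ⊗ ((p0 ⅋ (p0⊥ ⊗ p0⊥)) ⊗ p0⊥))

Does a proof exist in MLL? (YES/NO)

Derivation trace:
[⊗]  ⊢ p0, p0, ((p0 ⅋ p0⊥) ⊗ ((p0 ⅋ (p0⊥ ⊗ p0⊥)) ⊗ p0⊥))
  [⅋]  ⊢ (p0 ⅋ p0⊥)
    [Ax]  ⊢ p0, p0⊥
  [⊗]  ⊢ p0, p0, ((p0 ⅋ (p0⊥ ⊗ p0⊥)) ⊗ p0⊥)
    [⅋]  ⊢ p0, (p0 ⅋ (p0⊥ ⊗ p0⊥))
      [⊗]  ⊢ p0, p0, (p0⊥ ⊗ p0⊥)
        [Ax]  ⊢ p0, p0⊥
        [Ax]  ⊢ p0, p0⊥
    [Ax]  ⊢ p0, p0⊥

Result: YES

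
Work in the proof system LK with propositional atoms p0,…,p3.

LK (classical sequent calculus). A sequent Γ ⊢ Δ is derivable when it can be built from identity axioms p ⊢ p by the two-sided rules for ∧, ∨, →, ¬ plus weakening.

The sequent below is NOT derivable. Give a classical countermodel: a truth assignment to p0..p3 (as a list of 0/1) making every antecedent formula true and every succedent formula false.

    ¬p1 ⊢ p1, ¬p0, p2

Truth-table refutation:
  v=0000: Γ:[¬p1=T] Δ:[p1=F, ¬p0=T, p2=F] refutes=False
  v=0001: Γ:[¬p1=T] Δ:[p1=F, ¬p0=T, p2=F] refutes=False
  v=0010: Γ:[¬p1=T] Δ:[p1=F, ¬p0=T, p2=T] refutes=False
  v=0011: Γ:[¬p1=T] Δ:[p1=F, ¬p0=T, p2=T] refutes=False
  v=0100: Γ:[¬p1=F] Δ:[p1=T, ¬p0=T, p2=F] refutes=False
  v=0101: Γ:[¬p1=F] Δ:[p1=T, ¬p0=T, p2=F] refutes=False
  v=0110: Γ:[¬p1=F] Δ:[p1=T, ¬p0=T, p2=T] refutes=False
  v=0111: Γ:[¬p1=F] Δ:[p1=T, ¬p0=T, p2=T] refutes=False
  v=1000: Γ:[¬p1=T] Δ:[p1=F, ¬p0=F, p2=F] refutes=True  ← countermodel

Result: [1, 0, 0, 0]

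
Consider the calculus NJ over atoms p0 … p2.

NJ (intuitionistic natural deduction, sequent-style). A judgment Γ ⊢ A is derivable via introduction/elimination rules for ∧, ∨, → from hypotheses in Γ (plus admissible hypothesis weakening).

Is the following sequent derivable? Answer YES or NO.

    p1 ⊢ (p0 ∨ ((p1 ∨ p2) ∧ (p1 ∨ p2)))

Derivation trace:
[∨I₂] p1 ⊢ (p0 ∨ ((p1 ∨ p2) ∧ (p1 ∨ p2)))
  [∧I] p1 ⊢ ((p1 ∨ p2) ∧ (p1 ∨ p2))
    [∨I₁] p1 ⊢ (p1 ∨ p2)
      [Ax] p1 ⊢ p1
    [∨I₁] p1 ⊢ (p1 ∨ p2)
      [Ax] p1 ⊢ p1

Result: YES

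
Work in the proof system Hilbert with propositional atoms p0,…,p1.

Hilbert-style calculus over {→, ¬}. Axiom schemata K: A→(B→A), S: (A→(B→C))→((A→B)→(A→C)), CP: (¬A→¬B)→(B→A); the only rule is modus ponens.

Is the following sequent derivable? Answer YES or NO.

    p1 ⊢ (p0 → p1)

Derivation (root first):
[MP] p1 ⊢ (p0 → p1)
  [K]  ⊢ (p1 → (p0 → p1))
  [MP] p1 ⊢ p1
    [MP] p1 ⊢ (p1 → p1)
      [K]  ⊢ (p1 → (p1 → p1))
      [Hyp] p1 ⊢ p1
    [Hyp] p1 ⊢ p1

Result: YES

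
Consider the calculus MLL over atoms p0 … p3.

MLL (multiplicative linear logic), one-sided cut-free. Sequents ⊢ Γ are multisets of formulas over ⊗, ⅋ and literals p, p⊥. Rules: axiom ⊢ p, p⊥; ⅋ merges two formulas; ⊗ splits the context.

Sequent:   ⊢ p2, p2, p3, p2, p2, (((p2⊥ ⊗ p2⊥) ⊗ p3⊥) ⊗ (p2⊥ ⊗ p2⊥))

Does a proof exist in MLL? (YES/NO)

Derivation (root first):
[⊗]  ⊢ p2, p2, p3, p2, p2, (((p2⊥ ⊗ p2⊥) ⊗ p3⊥) ⊗ (p2⊥ ⊗ p2⊥))
  [⊗]  ⊢ p2, p2, p3, ((p2⊥ ⊗ p2⊥) ⊗ p3⊥)
    [⊗]  ⊢ p2, p2, (p2⊥ ⊗ p2⊥)
      [Ax]  ⊢ p2, p2⊥
      [Ax]  ⊢ p2, p2⊥
    [Ax]  ⊢ p3, p3⊥
  [⊗]  ⊢ p2, p2, (p2⊥ ⊗ p2⊥)
    [Ax]  ⊢ p2, p2⊥
    [Ax]  ⊢ p2, p2⊥

Result: YES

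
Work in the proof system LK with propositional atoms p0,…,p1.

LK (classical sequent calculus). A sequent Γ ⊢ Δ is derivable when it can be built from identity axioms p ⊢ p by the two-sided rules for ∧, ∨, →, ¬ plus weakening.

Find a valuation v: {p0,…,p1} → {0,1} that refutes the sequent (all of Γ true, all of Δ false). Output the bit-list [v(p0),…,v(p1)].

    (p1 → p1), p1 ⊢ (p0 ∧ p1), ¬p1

Enumerate valuations to refute Γ ⊢ Δ:
  v=00: Γ:[(p1 → p1)=T, p1=F] Δ:[(p0 ∧ p1)=F, ¬p1=T] refutes=False
  v=01: Γ:[(p1 → p1)=T, p1=T] Δ:[(p0 ∧ p1)=F, ¬p1=F] refutes=True  ← countermodel

Result: [0, 1]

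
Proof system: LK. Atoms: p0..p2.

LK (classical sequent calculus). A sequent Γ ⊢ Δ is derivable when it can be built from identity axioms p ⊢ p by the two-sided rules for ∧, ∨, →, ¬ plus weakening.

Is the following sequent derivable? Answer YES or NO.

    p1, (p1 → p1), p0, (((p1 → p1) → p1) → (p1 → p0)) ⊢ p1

Derivation trace:
[→L] p1, (p1 → p1), p0, (((p1 → p1) → p1) → (p1 → p0)) ⊢ p1
  [→R] p1 ⊢ ((p1 → p1) → p1)
    [→L] p1, (p1 → p1) ⊢ p1
      [Ax] p1 ⊢ p1
      [Ax] p1 ⊢ p1
  [→L] p1, (p1 → p1), p0, (p1 → p0) ⊢ p1
    [WL] p1, (p1 → p1), p0 ⊢ p1
      [→L] p1, (p1 → p1) ⊢ p1
        [Ax] p1 ⊢ p1
        [Ax] p1 ⊢ p1
    [WL] p1, (p1 → p1), p0 ⊢ p1
      [→L] p1, (p1 → p1) ⊢ p1
        [Ax] p1 ⊢ p1
        [Ax] p1 ⊢ p1

Result: YES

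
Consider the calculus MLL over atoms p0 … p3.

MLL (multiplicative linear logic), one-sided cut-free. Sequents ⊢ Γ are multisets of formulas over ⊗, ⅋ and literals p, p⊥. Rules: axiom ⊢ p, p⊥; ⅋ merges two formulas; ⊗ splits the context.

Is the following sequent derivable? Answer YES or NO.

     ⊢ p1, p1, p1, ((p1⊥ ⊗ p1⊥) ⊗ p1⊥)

Derivation trace:
[⊗]  ⊢ p1, p1, p1, ((p1⊥ ⊗ p1⊥) ⊗ p1⊥)
  [⊗]  ⊢ p1, p1, (p1⊥ ⊗ p1⊥)
    [Ax]  ⊢ p1, p1⊥
    [Ax]  ⊢ p1, p1⊥
  [Ax]  ⊢ p1, p1⊥

Result: YES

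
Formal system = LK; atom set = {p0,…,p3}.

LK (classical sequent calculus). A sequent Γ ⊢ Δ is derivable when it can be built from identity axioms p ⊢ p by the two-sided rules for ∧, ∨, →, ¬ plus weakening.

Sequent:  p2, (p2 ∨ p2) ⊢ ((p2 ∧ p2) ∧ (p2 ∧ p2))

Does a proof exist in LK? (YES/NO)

Derivation (root first):
[∧R] p2, (p2 ∨ p2) ⊢ ((p2 ∧ p2) ∧ (p2 ∧ p2))
  [∧R] p2, (p2 ∨ p2) ⊢ (p2 ∧ p2)
    [∨L] (p2 ∨ p2) ⊢ p2
      [Ax] p2 ⊢ p2
      [Ax] p2 ⊢ p2
    [Ax] p2 ⊢ p2
  [∧R] p2, (p2 ∨ p2) ⊢ (p2 ∧ p2)
    [∨L] (p2 ∨ p2) ⊢ p2
      [Ax] p2 ⊢ p2
      [Ax] p2 ⊢ p2
    [Ax] p2 ⊢ p2

Result: YES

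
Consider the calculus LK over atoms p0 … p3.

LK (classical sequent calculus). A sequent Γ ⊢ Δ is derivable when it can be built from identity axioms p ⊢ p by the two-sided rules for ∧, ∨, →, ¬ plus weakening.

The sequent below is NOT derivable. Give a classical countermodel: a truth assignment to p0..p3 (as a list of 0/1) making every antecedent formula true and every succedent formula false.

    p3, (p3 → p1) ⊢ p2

Truth-table refutation:
  v=0000: Γ:[p3=F, (p3 → p1)=T] Δ:[p2=F] refutes=False
  v=0001: Γ:[p3=T, (p3 → p1)=F] Δ:[p2=F] refutes=False
  v=0010: Γ:[p3=F, (p3 → p1)=T] Δ:[p2=T] refutes=False
  v=0011: Γ:[p3=T, (p3 → p1)=F] Δ:[p2=T] refutes=False
  v=0100: Γ:[p3=F, (p3 → p1)=T] Δ:[p2=F] refutes=False
  v=0101: Γ:[p3=T, (p3 → p1)=T] Δ:[p2=F] refutes=True  ← countermodel

Result: [0, 1, 0, 1]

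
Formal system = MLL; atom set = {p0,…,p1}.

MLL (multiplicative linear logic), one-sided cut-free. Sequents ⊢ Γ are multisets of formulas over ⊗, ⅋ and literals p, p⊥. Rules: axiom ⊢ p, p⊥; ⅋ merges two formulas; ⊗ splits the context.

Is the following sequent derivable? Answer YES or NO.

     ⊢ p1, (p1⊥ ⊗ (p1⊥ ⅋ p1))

Proof tree:
[⊗]  ⊢ p1, (p1⊥ ⊗ (p1⊥ ⅋ p1))
  [Ax]  ⊢ p1, p1⊥
  [⅋]  ⊢ (p1⊥ ⅋ p1)
    [Ax]  ⊢ p1, p1⊥

Result: YES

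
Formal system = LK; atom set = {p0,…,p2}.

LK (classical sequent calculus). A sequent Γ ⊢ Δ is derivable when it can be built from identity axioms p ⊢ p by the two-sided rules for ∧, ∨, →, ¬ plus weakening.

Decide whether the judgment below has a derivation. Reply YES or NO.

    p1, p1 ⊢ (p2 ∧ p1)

Truth-table refutation:
  v=000: Γ:[p1=F, p1=F] Δ:[(p2 ∧ p1)=F] refutes=False
  v=001: Γ:[p1=F, p1=F] Δ:[(p2 ∧ p1)=F] refutes=False
  v=010: Γ:[p1=T, p1=T] Δ:[(p2 ∧ p1)=F] refutes=True  ← countermodel

Result: NO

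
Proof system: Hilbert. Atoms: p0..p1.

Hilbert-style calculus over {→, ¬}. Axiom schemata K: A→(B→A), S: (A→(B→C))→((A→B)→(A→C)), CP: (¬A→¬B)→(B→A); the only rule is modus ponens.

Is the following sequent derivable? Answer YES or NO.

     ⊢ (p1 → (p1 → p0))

Truth-table refutation:
  v=00: Γ:[] Δ:[(p1 → (p1 → p0))=T] refutes=False
  v=01: Γ:[] Δ:[(p1 → (p1 → p0))=F] refutes=True  ← countermodel

Result: NO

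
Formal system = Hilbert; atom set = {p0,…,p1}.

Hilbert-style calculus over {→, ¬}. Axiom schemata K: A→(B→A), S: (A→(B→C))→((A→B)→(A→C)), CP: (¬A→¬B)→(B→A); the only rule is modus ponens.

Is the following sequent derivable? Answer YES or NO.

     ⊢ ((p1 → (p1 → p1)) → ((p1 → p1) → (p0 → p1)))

Enumerate valuations to refute Γ ⊢ Δ:
  v=00: Γ:[] Δ:[((p1 → (p1 → p1)) → ((p1 → p1) → (p0 → p1)))=T] refutes=False
  v=01: Γ:[] Δ:[((p1 → (p1 → p1)) → ((p1 → p1) → (p0 → p1)))=T] refutes=False
  v=10: Γ:[] Δ:[((p1 → (p1 → p1)) → ((p1 → p1) → (p0 → p1)))=F] refutes=True  ← countermodel

Result: NO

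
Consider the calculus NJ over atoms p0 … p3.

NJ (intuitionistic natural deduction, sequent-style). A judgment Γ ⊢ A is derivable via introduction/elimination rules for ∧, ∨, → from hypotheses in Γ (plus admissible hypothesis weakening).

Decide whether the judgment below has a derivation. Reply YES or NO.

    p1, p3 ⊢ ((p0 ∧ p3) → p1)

Derivation trace:
[Wk] p1, p3 ⊢ ((p0 ∧ p3) → p1)
  [→I] p1 ⊢ ((p0 ∧ p3) → p1)
    [Wk] p1, (p0 ∧ p3) ⊢ p1
      [Ax] p1 ⊢ p1

Result: YES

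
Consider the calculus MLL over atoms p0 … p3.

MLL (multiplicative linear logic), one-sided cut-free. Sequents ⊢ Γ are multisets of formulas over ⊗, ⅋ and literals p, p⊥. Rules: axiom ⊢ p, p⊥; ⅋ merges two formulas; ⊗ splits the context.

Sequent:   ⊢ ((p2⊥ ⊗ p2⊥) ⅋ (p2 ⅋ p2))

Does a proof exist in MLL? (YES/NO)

Derivation trace:
[⅋]  ⊢ ((p2⊥ ⊗ p2⊥) ⅋ (p2 ⅋ p2))
  [⅋]  ⊢ (p2⊥ ⊗ p2⊥), (p2 ⅋ p2)
    [⊗]  ⊢ p2, p2, (p2⊥ ⊗ p2⊥)
      [Ax]  ⊢ p2, p2⊥
      [Ax]  ⊢ p2, p2⊥

Result: YES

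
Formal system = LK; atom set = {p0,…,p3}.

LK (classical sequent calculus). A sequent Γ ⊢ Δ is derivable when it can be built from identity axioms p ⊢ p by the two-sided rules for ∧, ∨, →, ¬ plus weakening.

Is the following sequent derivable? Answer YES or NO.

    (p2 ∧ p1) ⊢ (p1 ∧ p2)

Proof tree:
[∧L] (p2 ∧ p1) ⊢ (p1 ∧ p2)
  [∧R] p1, p2 ⊢ (p1 ∧ p2)
    [Ax] p1 ⊢ p1
    [Ax] p2 ⊢ p2

Result: YES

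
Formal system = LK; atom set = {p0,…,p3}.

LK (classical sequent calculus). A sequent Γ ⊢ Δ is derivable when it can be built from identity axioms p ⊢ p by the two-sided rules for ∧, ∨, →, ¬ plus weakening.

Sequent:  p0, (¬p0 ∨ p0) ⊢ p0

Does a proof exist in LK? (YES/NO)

Proof tree:
[∨L] p0, (¬p0 ∨ p0) ⊢ p0
  [¬L] p0, ¬p0 ⊢ 
    [Ax] p0 ⊢ p0
  [Ax] p0 ⊢ p0

Result: YES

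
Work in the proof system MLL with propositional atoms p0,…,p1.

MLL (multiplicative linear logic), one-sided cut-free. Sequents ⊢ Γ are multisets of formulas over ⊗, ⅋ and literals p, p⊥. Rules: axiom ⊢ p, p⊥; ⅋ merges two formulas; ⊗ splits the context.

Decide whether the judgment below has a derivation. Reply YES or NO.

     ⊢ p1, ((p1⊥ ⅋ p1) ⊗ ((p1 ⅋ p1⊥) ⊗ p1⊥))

Derivation (root first):
[⊗]  ⊢ p1, ((p1⊥ ⅋ p1) ⊗ ((p1 ⅋ p1⊥) ⊗ p1⊥))
  [⅋]  ⊢ (p1⊥ ⅋ p1)
    [Ax]  ⊢ p1, p1⊥
  [⊗]  ⊢ p1, ((p1 ⅋ p1⊥) ⊗ p1⊥)
    [⅋]  ⊢ (p1 ⅋ p1⊥)
      [Ax]  ⊢ p1, p1⊥
    [Ax]  ⊢ p1, p1⊥

Result: YES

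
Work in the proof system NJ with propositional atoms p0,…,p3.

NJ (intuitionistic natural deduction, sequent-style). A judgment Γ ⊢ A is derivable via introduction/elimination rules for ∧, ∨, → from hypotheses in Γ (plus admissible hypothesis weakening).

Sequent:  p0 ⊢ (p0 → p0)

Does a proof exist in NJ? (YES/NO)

Derivation trace:
[Wk] p0 ⊢ (p0 → p0)
  [→I]  ⊢ (p0 → p0)
    [Ax] p0 ⊢ p0

Result: YES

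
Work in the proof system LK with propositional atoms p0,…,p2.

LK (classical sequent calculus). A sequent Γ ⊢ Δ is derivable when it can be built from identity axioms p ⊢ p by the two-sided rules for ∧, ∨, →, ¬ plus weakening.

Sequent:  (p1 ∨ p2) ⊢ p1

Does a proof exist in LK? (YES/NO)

Search for a countermodel by truth-table:
  v=000: Γ:[(p1 ∨ p2)=F] Δ:[p1=F] refutes=False
  v=001: Γ:[(p1 ∨ p2)=T] Δ:[p1=F] refutes=True  ← countermodel

Result: NO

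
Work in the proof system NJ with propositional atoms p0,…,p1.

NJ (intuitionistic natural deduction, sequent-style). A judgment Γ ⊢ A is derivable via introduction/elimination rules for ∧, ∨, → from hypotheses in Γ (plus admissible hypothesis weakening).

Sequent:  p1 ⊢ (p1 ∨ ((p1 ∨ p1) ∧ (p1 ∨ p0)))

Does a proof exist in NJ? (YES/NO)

Derivation (root first):
[∨I₂] p1 ⊢ (p1 ∨ ((p1 ∨ p1) ∧ (p1 ∨ p0)))
  [∧I] p1 ⊢ ((p1 ∨ p1) ∧ (p1 ∨ p0))
    [∨I₂] p1 ⊢ (p1 ∨ p1)
      [Ax] p1 ⊢ p1
    [∨I₁] p1 ⊢ (p1 ∨ p0)
      [Ax] p1 ⊢ p1

Result: YES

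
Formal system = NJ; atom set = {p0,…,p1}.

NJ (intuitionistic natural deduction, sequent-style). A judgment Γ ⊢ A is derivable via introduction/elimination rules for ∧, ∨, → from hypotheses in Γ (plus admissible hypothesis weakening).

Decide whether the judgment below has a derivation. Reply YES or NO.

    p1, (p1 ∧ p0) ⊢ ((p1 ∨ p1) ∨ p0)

Proof tree:
[Wk] p1, (p1 ∧ p0) ⊢ ((p1 ∨ p1) ∨ p0)
  [∨I₁] p1 ⊢ ((p1 ∨ p1) ∨ p0)
    [∨I₂] p1 ⊢ (p1 ∨ p1)
      [Ax] p1 ⊢ p1

Result: YES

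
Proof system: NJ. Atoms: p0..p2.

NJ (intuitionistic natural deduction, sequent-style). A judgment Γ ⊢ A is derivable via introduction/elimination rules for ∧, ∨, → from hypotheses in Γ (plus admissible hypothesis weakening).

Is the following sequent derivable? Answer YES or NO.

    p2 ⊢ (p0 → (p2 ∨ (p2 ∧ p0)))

Derivation (root first):
[→I] p2 ⊢ (p0 → (p2 ∨ (p2 ∧ p0)))
  [∨I₂] p2, p0 ⊢ (p2 ∨ (p2 ∧ p0))
    [∧I] p2, p0 ⊢ (p2 ∧ p0)
      [Ax] p2 ⊢ p2
      [Ax] p0 ⊢ p0

Result: YES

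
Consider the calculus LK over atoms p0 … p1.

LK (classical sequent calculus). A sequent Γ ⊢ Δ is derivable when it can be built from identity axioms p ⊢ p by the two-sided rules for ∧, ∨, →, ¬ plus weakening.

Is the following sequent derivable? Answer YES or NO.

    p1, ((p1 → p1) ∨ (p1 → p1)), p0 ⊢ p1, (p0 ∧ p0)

Proof tree:
[∧R] p1, ((p1 → p1) ∨ (p1 → p1)), p0 ⊢ p1, (p0 ∧ p0)
  [Ax] p0 ⊢ p0
  [∨L] p1, p0, ((p1 → p1) ∨ (p1 → p1)) ⊢ p1, p0
    [→L] p1, (p1 → p1) ⊢ p1
      [Ax] p1 ⊢ p1
      [Ax] p1 ⊢ p1
    [→L] p1, p0, (p1 → p1) ⊢ p0
      [Ax] p1 ⊢ p1
      [WL] p0, p1 ⊢ p0
        [Ax] p0 ⊢ p0

Result: YES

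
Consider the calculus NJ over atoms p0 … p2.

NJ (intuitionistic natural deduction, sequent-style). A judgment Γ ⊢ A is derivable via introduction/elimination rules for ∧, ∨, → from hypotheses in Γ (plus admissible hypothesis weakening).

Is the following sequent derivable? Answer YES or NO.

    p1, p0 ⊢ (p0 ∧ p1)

Proof tree:
[∧I] p1, p0 ⊢ (p0 ∧ p1)
  [Ax] p0 ⊢ p0
  [Wk] p1, p1 ⊢ p1
    [Ax] p1 ⊢ p1

Result: YES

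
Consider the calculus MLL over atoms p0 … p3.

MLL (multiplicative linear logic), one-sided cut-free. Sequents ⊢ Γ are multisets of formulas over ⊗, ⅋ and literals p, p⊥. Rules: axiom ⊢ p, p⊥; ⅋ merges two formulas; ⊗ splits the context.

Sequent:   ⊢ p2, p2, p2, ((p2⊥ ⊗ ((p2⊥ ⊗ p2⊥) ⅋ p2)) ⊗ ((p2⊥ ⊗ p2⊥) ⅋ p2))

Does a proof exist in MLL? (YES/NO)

Derivation trace:
[⊗]  ⊢ p2, p2, p2, ((p2⊥ ⊗ ((p2⊥ ⊗ p2⊥) ⅋ p2)) ⊗ ((p2⊥ ⊗ p2⊥) ⅋ p2))
  [⊗]  ⊢ p2, p2, (p2⊥ ⊗ ((p2⊥ ⊗ p2⊥) ⅋ p2))
    [Ax]  ⊢ p2, p2⊥
    [⅋]  ⊢ p2, ((p2⊥ ⊗ p2⊥) ⅋ p2)
      [⊗]  ⊢ p2, p2, (p2⊥ ⊗ p2⊥)
        [Ax]  ⊢ p2, p2⊥
        [Ax]  ⊢ p2, p2⊥
  [⅋]  ⊢ p2, ((p2⊥ ⊗ p2⊥) ⅋ p2)
    [⊗]  ⊢ p2, p2, (p2⊥ ⊗ p2⊥)
      [Ax]  ⊢ p2, p2⊥
      [Ax]  ⊢ p2, p2⊥

Result: YES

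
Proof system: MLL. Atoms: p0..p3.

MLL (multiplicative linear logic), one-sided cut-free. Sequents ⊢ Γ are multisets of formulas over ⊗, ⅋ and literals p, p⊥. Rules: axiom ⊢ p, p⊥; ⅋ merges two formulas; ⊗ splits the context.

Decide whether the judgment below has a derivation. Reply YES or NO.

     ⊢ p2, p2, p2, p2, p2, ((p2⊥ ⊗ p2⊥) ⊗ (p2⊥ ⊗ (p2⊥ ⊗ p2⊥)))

Derivation trace:
[⊗]  ⊢ p2, p2, p2, p2, p2, ((p2⊥ ⊗ p2⊥) ⊗ (p2⊥ ⊗ (p2⊥ ⊗ p2⊥)))
  [⊗]  ⊢ p2, p2, (p2⊥ ⊗ p2⊥)
    [Ax]  ⊢ p2, p2⊥
    [Ax]  ⊢ p2, p2⊥
  [⊗]  ⊢ p2, p2, p2, (p2⊥ ⊗ (p2⊥ ⊗ p2⊥))
    [Ax]  ⊢ p2, p2⊥
    [⊗]  ⊢ p2, p2, (p2⊥ ⊗ p2⊥)
      [Ax]  ⊢ p2, p2⊥
      [Ax]  ⊢ p2, p2⊥

Result: YES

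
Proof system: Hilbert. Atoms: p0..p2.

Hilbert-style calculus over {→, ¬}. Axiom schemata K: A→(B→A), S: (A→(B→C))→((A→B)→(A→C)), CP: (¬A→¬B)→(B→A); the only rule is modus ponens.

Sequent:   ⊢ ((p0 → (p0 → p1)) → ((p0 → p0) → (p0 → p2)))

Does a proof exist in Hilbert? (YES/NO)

Truth-table refutation:
  v=000: Γ:[] Δ:[((p0 → (p0 → p1)) → ((p0 → p0) → (p0 → p2)))=T] refutes=False
  v=001: Γ:[] Δ:[((p0 → (p0 → p1)) → ((p0 → p0) → (p0 → p2)))=T] refutes=False
  v=010: Γ:[] Δ:[((p0 → (p0 → p1)) → ((p0 → p0) → (p0 → p2)))=T] refutes=False
  v=011: Γ:[] Δ:[((p0 → (p0 → p1)) → ((p0 → p0) → (p0 → p2)))=T] refutes=False
  v=100: Γ:[] Δ:[((p0 → (p0 → p1)) → ((p0 → p0) → (p0 → p2)))=T] refutes=False
  v=101: Γ:[] Δ:[((p0 → (p0 → p1)) → ((p0 → p0) → (p0 → p2)))=T] refutes=False
  v=110: Γ:[] Δ:[((p0 → (p0 → p1)) → ((p0 → p0) → (p0 → p2)))=F] refutes=True  ← countermodel

Result: NO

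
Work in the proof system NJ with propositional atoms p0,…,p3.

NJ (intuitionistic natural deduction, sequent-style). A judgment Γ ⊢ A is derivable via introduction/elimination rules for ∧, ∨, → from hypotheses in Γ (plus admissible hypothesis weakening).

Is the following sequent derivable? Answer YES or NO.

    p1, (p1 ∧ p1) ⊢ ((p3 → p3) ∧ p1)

Derivation trace:
[∧I] p1, (p1 ∧ p1) ⊢ ((p3 → p3) ∧ p1)
  [Wk] (p1 ∧ p1) ⊢ (p3 → p3)
    [→I]  ⊢ (p3 → p3)
      [Ax] p3 ⊢ p3
  [Ax] p1 ⊢ p1

Result: YES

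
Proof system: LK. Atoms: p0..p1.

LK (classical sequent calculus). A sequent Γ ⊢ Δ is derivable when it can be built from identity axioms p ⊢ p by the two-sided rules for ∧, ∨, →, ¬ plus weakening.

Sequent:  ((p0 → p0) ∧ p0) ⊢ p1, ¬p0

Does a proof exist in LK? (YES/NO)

Truth-table refutation:
  v=00: Γ:[((p0 → p0) ∧ p0)=F] Δ:[p1=F, ¬p0=T] refutes=False
  v=01: Γ:[((p0 → p0) ∧ p0)=F] Δ:[p1=T, ¬p0=T] refutes=False
  v=10: Γ:[((p0 → p0) ∧ p0)=T] Δ:[p1=F, ¬p0=F] refutes=True  ← countermodel

Result: NO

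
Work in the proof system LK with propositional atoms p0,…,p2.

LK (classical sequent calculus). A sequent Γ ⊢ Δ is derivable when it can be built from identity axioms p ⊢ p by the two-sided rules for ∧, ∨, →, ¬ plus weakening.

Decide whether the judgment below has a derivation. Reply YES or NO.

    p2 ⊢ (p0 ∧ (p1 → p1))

Truth-table refutation:
  v=000: Γ:[p2=F] Δ:[(p0 ∧ (p1 → p1))=F] refutes=False
  v=001: Γ:[p2=T] Δ:[(p0 ∧ (p1 → p1))=F] refutes=True  ← countermodel

Result: NO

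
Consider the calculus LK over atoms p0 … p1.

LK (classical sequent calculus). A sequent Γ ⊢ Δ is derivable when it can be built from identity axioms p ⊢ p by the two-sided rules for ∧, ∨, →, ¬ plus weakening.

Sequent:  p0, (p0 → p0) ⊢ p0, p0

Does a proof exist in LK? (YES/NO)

Derivation (root first):
[WR] p0, (p0 → p0) ⊢ p0, p0
  [→L] p0, (p0 → p0) ⊢ p0
    [Ax] p0 ⊢ p0
    [Ax] p0 ⊢ p0

Result: YES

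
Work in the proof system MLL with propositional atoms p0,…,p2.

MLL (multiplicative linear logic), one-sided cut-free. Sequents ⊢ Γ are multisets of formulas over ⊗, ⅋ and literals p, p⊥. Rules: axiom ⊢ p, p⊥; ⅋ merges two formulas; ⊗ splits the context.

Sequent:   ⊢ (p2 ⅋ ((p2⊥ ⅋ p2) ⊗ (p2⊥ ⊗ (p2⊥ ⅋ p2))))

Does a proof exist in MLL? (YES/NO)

Proof tree:
[⅋]  ⊢ (p2 ⅋ ((p2⊥ ⅋ p2) ⊗ (p2⊥ ⊗ (p2⊥ ⅋ p2))))
  [⊗]  ⊢ p2, ((p2⊥ ⅋ p2) ⊗ (p2⊥ ⊗ (p2⊥ ⅋ p2)))
    [⅋]  ⊢ (p2⊥ ⅋ p2)
      [Ax]  ⊢ p2, p2⊥
    [⊗]  ⊢ p2, (p2⊥ ⊗ (p2⊥ ⅋ p2))
      [Ax]  ⊢ p2, p2⊥
      [⅋]  ⊢ (p2⊥ ⅋ p2)
        [Ax]  ⊢ p2, p2⊥

Result: YES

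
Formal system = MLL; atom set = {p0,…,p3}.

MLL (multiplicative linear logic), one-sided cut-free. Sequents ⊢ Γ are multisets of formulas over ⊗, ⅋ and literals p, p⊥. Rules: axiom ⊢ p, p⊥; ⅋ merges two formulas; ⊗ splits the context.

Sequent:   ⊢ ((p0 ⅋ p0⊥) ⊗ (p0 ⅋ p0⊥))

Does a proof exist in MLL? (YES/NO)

Derivation trace:
[⊗]  ⊢ ((p0 ⅋ p0⊥) ⊗ (p0 ⅋ p0⊥))
  [⅋]  ⊢ (p0 ⅋ p0⊥)
    [Ax]  ⊢ p0, p0⊥
  [⅋]  ⊢ (p0 ⅋ p0⊥)
    [Ax]  ⊢ p0, p0⊥

Result: YES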